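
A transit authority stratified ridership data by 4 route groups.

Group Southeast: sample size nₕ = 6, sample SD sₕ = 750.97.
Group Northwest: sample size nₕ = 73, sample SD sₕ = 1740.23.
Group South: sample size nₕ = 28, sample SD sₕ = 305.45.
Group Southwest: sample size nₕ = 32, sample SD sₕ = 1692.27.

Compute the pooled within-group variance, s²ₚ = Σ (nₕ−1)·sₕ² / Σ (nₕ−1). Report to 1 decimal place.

Degrees of freedom: 5 + 72 + 27 + 31 = 135.
Σ(nₕ−1)sₕ² = 5·563955.9409 + 72·3028400.4529 + 27·93299.7025 + 31·2863777.7529 = 312160814.6207.
s²ₚ = 312160814.6207 / 135 = 2312302.331... → 2312302.3.

2312302.3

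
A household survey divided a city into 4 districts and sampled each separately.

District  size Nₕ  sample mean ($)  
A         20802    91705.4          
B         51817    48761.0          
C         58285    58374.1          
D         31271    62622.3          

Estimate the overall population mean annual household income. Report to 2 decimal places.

60397.11

N = 20802 + 51817 + 58285 + 31271 = 162175.
Overall mean = Σ (Nₕ/N)·x̄ₕ — weight by population share, not a simple average.
Σ Nₕx̄ₕ = 20802·91705.4 + 51817·48761.0 + 58285·58374.1 + 31271·62622.3 = 1907655730.8 + 2526648737 + 3402334418.5 + 1958261943.3 = 9794900829.6.
Divide by N: 9794900829.6 / 162175 = 60397.1070... → 60397.11.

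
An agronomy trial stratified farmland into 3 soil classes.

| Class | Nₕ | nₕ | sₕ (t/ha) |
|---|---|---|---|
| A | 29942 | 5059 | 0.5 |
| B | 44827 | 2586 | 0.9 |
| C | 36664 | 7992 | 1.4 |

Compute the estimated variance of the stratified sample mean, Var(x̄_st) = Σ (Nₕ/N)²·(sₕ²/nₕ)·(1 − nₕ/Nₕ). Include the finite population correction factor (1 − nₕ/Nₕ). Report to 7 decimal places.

0.0000715

N = 111433. Term for each stratum: Wₕ²sₕ²/nₕ·(1−nₕ/Nₕ).
Var(x̄_st) = 0.0000029650 + 0.0000477642 + 0.0000207621 = 0.0000714913 → 0.0000715.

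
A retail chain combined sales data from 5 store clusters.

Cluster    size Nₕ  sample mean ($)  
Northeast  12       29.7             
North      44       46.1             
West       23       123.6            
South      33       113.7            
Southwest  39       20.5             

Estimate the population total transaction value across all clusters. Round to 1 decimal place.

Northeast: 12·29.7 = 356.4
North: 44·46.1 = 2028.4
West: 23·123.6 = 2842.8
South: 33·113.7 = 3752.1
Southwest: 39·20.5 = 799.5
τ̂ = Σ Nₕx̄ₕ = 9779.2.

9779.2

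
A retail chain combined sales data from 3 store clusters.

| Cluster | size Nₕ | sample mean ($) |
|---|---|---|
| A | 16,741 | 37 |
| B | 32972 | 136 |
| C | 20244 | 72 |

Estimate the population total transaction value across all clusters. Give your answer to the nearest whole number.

A: 16741·37 = 619417
B: 32972·136 = 4484192
C: 20244·72 = 1457568
τ̂ = Σ Nₕx̄ₕ = 6561177.

6561177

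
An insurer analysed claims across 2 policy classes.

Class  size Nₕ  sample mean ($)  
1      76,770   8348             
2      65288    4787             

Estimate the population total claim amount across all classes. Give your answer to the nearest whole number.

Estimate total by summing Nₕ·x̄ₕ over strata.
76770·8348 + 65288·4787 = 640875960 + 312533656 = 953409616.

953409616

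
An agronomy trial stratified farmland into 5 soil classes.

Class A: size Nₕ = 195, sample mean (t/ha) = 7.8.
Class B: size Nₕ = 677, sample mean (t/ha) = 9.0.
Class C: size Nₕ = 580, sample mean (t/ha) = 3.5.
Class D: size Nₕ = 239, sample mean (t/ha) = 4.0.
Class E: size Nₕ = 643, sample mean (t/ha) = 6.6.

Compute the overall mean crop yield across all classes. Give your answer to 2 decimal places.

x̄_st = (Σ Nₕx̄ₕ) / (Σ Nₕ) = (195·7.8 + 677·9.0 + 580·3.5 + 239·4.0 + 643·6.6) / 2334
= 14843.8 / 2334 = 6.3598... → 6.36.

6.36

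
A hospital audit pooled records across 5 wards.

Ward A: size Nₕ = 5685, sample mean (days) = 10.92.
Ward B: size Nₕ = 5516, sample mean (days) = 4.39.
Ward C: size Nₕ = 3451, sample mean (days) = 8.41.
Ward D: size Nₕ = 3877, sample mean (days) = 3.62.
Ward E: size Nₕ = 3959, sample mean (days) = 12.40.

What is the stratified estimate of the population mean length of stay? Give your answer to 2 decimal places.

7.94

N = 22488; weights Wₕ = Nₕ/N = (0.2528, 0.2453, 0.1535, 0.1724, 0.1760).
x̄_st = Σ Wₕ·x̄ₕ = 0.2528·10.92 + 0.2453·4.39 + 0.1535·8.41 + 0.1724·3.62 + 0.1760·12.40 ≈ 7.9351...
→ 7.94.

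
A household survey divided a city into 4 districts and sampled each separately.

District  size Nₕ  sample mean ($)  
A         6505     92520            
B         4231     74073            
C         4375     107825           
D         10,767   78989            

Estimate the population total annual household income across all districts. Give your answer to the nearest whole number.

2237454401

Estimate total by summing Nₕ·x̄ₕ over strata.
6505·92520 + 4231·74073 + 4375·107825 + 10767·78989 = 601842600 + 313402863 + 471734375 + 850474563 = 2237454401.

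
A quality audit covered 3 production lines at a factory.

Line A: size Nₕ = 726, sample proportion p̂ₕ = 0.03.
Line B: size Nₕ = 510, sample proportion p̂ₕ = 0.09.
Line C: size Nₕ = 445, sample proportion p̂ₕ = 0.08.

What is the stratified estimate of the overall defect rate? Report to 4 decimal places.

N = 726 + 510 + 445 = 1681.
Overall proportion = Σ (Nₕ/N)·p̂ₕ.
Σ Nₕp̂ₕ = 21.78 + 45.9 + 35.6 = 103.28.
103.28 / 1681 = 0.061440... → 0.0614.

0.0614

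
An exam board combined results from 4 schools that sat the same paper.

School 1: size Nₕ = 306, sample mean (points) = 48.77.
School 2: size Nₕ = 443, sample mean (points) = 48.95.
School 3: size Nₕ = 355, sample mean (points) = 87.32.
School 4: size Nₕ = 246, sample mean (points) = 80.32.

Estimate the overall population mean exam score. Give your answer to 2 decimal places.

x̄_st = (Σ Nₕx̄ₕ) / (Σ Nₕ) = (306·48.77 + 443·48.95 + 355·87.32 + 246·80.32) / 1350
= 87365.79 / 1350 = 64.7154 → 64.72.

64.72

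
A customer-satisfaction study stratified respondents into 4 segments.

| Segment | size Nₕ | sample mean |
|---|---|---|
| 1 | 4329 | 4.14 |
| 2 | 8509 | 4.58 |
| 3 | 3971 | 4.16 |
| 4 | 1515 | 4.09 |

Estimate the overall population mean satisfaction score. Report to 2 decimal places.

N = 18324; weights Wₕ = Nₕ/N = (0.2362, 0.4644, 0.2167, 0.0827).
x̄_st = Σ Wₕ·x̄ₕ = 0.2362·4.14 + 0.4644·4.58 + 0.2167·4.16 + 0.0827·4.09 ≈ 4.3445...
→ 4.34.

4.34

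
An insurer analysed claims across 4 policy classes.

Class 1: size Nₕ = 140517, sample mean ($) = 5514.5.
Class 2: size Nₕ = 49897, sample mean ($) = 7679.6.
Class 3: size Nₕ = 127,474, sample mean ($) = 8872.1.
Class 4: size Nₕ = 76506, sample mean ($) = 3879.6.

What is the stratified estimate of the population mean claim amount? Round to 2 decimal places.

N = 394394; weights Wₕ = Nₕ/N = (0.3563, 0.1265, 0.3232, 0.1940).
x̄_st = Σ Wₕ·x̄ₕ = 0.3563·5514.5 + 0.1265·7679.6 + 0.3232·8872.1 + 0.1940·3879.6 ≈ 6556.5012...
→ 6556.50.

6556.50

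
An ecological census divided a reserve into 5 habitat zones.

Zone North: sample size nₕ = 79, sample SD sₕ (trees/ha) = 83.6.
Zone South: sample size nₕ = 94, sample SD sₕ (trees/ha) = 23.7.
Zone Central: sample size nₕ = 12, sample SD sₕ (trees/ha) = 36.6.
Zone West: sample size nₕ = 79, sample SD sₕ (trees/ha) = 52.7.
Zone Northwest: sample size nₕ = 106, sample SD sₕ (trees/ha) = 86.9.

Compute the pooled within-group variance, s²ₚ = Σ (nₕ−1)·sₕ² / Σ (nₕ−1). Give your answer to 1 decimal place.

4442.9

Degrees of freedom: 78 + 93 + 11 + 78 + 105 = 365.
Σ(nₕ−1)sₕ² = 78·6988.96 + 93·561.69 + 11·1339.56 + 78·2777.29 + 105·7551.61 = 1621658.88.
s²ₚ = 1621658.88 / 365 = 4442.901... → 4442.9.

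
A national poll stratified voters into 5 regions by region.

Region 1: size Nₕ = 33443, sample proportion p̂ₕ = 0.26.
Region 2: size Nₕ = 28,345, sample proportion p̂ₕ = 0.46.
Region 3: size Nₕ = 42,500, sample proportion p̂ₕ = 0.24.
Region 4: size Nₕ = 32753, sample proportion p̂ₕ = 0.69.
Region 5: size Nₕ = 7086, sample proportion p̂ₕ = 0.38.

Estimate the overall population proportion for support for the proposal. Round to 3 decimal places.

Wₕ = Nₕ/N with N = 144127: 0.2320, 0.1967, 0.2949, 0.2273, 0.0492.
p̂_st = 0.2320·0.26 + 0.1967·0.46 + 0.2949·0.24 + 0.2273·0.69 + 0.0492·0.38 ≈ 0.39705... → 0.397.

0.397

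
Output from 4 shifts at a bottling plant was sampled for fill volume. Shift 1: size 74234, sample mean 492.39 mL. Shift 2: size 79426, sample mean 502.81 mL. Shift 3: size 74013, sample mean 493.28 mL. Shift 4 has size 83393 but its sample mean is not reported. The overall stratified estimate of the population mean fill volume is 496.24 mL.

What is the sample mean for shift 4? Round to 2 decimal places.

N = 74234 + 79426 + 74013 + 83393 = 311066.
Overall total = μ·N = 496.24·311066 = 154363391.84.
Subtract the known strata: 74234·492.39 + 79426·502.81 + 74013·493.28 = 112997398.96.
Remaining total for shift 4: 154363391.84 − 112997398.96 = 41365992.88.
Divide by its size: 41365992.88 / 83393 = 496.0368... → 496.04.

496.04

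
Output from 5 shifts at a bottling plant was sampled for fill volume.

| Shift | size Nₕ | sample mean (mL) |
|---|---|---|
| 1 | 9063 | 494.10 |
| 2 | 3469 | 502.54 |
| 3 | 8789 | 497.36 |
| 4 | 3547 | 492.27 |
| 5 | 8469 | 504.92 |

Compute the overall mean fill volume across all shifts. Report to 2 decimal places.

x̄_st = (Σ Nₕx̄ₕ) / (Σ Nₕ) = (9063·494.10 + 3469·502.54 + 8789·497.36 + 3547·492.27 + 8469·504.92) / 33337
= 16614885.77 / 33337 = 498.3918... → 498.39.

498.39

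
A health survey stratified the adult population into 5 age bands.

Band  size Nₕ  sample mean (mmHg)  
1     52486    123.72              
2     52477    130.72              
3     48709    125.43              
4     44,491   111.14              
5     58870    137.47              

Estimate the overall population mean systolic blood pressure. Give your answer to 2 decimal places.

N = 257033; weights Wₕ = Nₕ/N = (0.2042, 0.2042, 0.1895, 0.1731, 0.2290).
x̄_st = Σ Wₕ·x̄ₕ = 0.2042·123.72 + 0.2042·130.72 + 0.1895·125.43 + 0.1731·111.14 + 0.2290·137.47 ≈ 126.4449...
→ 126.44.

126.44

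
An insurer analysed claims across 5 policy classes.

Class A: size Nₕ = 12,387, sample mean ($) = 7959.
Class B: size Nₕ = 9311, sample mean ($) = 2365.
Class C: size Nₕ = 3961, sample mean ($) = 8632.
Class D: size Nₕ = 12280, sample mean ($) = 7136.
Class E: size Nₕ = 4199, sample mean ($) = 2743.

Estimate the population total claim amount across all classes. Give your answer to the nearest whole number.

A: 12387·7959 = 98588133
B: 9311·2365 = 22020515
C: 3961·8632 = 34191352
D: 12280·7136 = 87630080
E: 4199·2743 = 11517857
τ̂ = Σ Nₕx̄ₕ = 253947937.

253947937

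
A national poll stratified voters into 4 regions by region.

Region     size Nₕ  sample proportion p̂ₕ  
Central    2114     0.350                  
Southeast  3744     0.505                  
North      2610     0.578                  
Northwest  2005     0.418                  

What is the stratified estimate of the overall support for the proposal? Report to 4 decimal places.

N = 2114 + 3744 + 2610 + 2005 = 10473.
Overall proportion = Σ (Nₕ/N)·p̂ₕ.
Σ Nₕp̂ₕ = 739.9 + 1890.72 + 1508.58 + 838.09 = 4977.29.
4977.29 / 10473 = 0.475250... → 0.4752.

0.4752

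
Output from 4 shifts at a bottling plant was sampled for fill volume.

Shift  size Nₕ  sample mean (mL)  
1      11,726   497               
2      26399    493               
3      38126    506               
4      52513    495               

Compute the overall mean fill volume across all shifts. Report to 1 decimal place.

N = 128764; weights Wₕ = Nₕ/N = (0.0911, 0.2050, 0.2961, 0.4078).
x̄_st = Σ Wₕ·x̄ₕ = 0.0911·497 + 0.2050·493 + 0.2961·506 + 0.4078·495 ≈ 498.029...
→ 498.0.

498.0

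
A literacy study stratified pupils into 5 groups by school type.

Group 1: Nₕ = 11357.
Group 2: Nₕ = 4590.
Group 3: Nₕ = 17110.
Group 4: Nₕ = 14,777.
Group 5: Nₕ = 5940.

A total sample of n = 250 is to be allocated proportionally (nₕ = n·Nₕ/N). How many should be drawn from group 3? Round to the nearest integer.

Share of group 3 = 17110/53774 = 0.31818.
Allocate 250 × 0.31818 = 79.546... → 80.

80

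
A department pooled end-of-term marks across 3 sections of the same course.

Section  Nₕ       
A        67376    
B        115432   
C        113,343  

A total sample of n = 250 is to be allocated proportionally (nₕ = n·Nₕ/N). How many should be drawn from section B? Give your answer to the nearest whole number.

97

Share of section B = 115432/296151 = 0.38977.
Allocate 250 × 0.38977 = 97.444... → 97.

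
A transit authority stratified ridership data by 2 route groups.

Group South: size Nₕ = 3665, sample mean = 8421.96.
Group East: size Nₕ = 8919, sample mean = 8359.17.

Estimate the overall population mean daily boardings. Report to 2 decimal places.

N = 12584; weights Wₕ = Nₕ/N = (0.2912, 0.7088).
x̄_st = Σ Wₕ·x̄ₕ = 0.2912·8421.96 + 0.7088·8359.17 ≈ 8377.4571...
→ 8377.46.

8377.46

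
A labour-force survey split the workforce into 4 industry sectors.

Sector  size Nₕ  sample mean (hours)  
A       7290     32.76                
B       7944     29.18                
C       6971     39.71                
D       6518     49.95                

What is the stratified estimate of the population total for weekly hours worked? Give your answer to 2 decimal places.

Population total = Σ Nₕ·x̄ₕ (each stratum's size times its mean).
7290·32.76 + 7944·29.18 + 6971·39.71 + 6518·49.95 = 238820.4 + 231805.92 + 276818.41 + 325574.1 = 1073018.83.

1073018.83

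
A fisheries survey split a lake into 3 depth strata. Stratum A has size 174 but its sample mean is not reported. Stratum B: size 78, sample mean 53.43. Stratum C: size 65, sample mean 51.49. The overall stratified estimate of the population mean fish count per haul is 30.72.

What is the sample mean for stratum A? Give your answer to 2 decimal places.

12.78

N = 174 + 78 + 65 = 317.
Overall total = μ·N = 30.72·317 = 9738.24.
Subtract the known strata: 78·53.43 + 65·51.49 = 7514.39.
Remaining total for stratum A: 9738.24 − 7514.39 = 2223.85.
Divide by its size: 2223.85 / 174 = 12.7807... → 12.78.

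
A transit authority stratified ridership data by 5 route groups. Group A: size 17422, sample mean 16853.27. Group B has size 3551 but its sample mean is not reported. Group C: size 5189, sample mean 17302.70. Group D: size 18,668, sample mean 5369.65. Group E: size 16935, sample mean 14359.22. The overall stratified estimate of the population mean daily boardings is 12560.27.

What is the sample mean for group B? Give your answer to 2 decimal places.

N = 17422 + 3551 + 5189 + 18668 + 16935 = 61765.
Overall total = μ·N = 12560.27·61765 = 775785076.55.
Subtract the known strata: 17422·16853.27 + 5189·17302.70 + 18668·5369.65 + 16935·14359.22 = 726815397.14.
Remaining total for group B: 775785076.55 − 726815397.14 = 48969679.41.
Divide by its size: 48969679.41 / 3551 = 13790.3913... → 13790.39.

13790.39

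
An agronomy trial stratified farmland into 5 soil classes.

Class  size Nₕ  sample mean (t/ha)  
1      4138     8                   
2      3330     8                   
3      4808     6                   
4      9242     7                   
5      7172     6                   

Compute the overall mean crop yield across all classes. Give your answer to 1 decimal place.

6.8

N = 28690; weights Wₕ = Nₕ/N = (0.1442, 0.1161, 0.1676, 0.3221, 0.2500).
x̄_st = Σ Wₕ·x̄ₕ = 0.1442·8 + 0.1161·8 + 0.1676·6 + 0.3221·7 + 0.2500·6 ≈ 6.843...
→ 6.8.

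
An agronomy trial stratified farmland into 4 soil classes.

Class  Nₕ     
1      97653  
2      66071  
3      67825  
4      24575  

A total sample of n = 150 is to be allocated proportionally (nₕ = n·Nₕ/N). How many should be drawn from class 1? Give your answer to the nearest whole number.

57

Share of class 1 = 97653/256124 = 0.38127.
Allocate 150 × 0.38127 = 57.191... → 57.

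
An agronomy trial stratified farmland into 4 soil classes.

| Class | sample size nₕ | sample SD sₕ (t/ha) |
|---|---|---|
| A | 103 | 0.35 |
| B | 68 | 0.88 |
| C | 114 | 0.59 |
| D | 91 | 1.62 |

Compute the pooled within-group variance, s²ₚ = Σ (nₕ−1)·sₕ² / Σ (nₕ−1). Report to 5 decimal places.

0.91374

Degrees of freedom: 102 + 67 + 113 + 90 = 372.
Σ(nₕ−1)sₕ² = 102·0.1225 + 67·0.7744 + 113·0.3481 + 90·2.6244 = 339.9111.
s²ₚ = 339.9111 / 372 = 0.9137395... → 0.91374.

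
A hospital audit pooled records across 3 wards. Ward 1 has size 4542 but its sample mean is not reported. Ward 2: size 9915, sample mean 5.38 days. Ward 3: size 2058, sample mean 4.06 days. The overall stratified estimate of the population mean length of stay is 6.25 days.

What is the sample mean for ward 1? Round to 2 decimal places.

9.14

N = 4542 + 9915 + 2058 = 16515.
Overall total = μ·N = 6.25·16515 = 103218.75.
Subtract the known strata: 9915·5.38 + 2058·4.06 = 61698.18.
Remaining total for ward 1: 103218.75 − 61698.18 = 41520.57.
Divide by its size: 41520.57 / 4542 = 9.1415... → 9.14.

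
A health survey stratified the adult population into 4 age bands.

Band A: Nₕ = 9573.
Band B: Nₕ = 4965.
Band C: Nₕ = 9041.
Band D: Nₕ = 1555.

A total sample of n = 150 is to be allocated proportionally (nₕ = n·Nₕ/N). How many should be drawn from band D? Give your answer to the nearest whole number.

Share of band D = 1555/25134 = 0.06187.
Allocate 150 × 0.06187 = 9.280... → 9.

9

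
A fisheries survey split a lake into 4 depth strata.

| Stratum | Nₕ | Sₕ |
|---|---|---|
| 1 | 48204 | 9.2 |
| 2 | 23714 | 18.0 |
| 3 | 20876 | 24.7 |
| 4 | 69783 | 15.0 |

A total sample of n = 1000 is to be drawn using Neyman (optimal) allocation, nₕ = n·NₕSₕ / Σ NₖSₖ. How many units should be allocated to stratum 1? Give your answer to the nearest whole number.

1: NₕSₕ = 48204·9.2 = 443476.8
2: NₕSₕ = 23714·18.0 = 426852
3: NₕSₕ = 20876·24.7 = 515637.2
4: NₕSₕ = 69783·15.0 = 1046745
Σ NₕSₕ = 2432711.
n_1 = 1000·443476.8/2432711 = 182.297... → 182.

182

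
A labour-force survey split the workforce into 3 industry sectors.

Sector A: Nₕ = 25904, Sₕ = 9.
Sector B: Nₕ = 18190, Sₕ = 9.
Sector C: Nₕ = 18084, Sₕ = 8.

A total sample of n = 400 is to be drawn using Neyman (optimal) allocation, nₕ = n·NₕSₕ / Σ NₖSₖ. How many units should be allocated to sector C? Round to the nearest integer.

107

Σ NₕSₕ = 25904·9 + 18190·9 + 18084·8 = 541518.
Share for C: 144672/541518 = 0.26716.
n_C = 400 × 0.26716 = 106.864... → 107.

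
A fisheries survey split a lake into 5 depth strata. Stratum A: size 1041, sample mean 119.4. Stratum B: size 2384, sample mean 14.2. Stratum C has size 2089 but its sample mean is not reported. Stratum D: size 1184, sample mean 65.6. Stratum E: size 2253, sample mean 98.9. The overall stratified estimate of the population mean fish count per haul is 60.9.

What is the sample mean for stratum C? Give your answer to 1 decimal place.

N = 1041 + 2384 + 2089 + 1184 + 2253 = 8951.
Overall total = μ·N = 60.9·8951 = 545115.9.
Subtract the known strata: 1041·119.4 + 2384·14.2 + 1184·65.6 + 2253·98.9 = 458640.3.
Remaining total for stratum C: 545115.9 − 458640.3 = 86475.6.
Divide by its size: 86475.6 / 2089 = 41.396... → 41.4.

41.4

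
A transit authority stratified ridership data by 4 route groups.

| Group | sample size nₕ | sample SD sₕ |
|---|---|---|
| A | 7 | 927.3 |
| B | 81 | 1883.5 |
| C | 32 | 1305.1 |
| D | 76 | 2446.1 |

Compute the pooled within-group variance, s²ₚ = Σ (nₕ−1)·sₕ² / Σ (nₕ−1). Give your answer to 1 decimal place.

A: (7−1)·927.3² = 6·859885.29 = 5159311.74
B: (81−1)·1883.5² = 80·3547572.25 = 283805780
C: (32−1)·1305.1² = 31·1703286.01 = 52801866.31
D: (76−1)·2446.1² = 75·5983405.21 = 448755390.75
Numerator = 790522348.8; denominator = Σ(nₕ−1) = 192.
s²ₚ = 790522348.8/192 = 4117303.9 → 4117303.9.

4117303.9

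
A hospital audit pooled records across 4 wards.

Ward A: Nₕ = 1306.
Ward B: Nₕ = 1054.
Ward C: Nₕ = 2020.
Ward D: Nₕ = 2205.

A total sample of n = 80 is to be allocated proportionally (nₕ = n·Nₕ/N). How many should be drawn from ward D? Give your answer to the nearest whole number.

27

Share of ward D = 2205/6585 = 0.33485.
Allocate 80 × 0.33485 = 26.788... → 27.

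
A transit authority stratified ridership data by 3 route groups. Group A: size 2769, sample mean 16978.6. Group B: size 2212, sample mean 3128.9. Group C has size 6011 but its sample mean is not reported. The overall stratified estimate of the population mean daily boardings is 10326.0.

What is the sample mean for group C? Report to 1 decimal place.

9909.9

Σ Nₕx̄ₕ = N·μ, so 6011·x̄_C = 10992·10326.0 − (2769·16978.6 + 2212·3128.9).
= 113503392 − 53934870.2 = 59568521.8.
x̄_C = 59568521.8 / 6011 = 9909.919... → 9909.9.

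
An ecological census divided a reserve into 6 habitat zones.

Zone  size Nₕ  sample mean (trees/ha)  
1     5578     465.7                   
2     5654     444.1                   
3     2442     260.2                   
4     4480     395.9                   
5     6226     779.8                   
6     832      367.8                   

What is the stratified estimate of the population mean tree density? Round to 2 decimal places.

x̄_st = (Σ Nₕx̄ₕ) / (Σ Nₕ) = (5578·465.7 + 5654·444.1 + 2442·260.2 + 4480·395.9 + 6226·779.8 + 832·367.8) / 25212
= 12678700.8 / 25212 = 502.8836... → 502.88.

502.88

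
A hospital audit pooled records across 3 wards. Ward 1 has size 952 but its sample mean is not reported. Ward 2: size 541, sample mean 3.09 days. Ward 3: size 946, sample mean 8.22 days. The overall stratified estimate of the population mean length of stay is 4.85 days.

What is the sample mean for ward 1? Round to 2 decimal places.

2.50

Σ Nₕx̄ₕ = N·μ, so 952·x̄_1 = 2439·4.85 − (541·3.09 + 946·8.22).
= 11829.15 − 9447.81 = 2381.34.
x̄_1 = 2381.34 / 952 = 2.5014... → 2.50.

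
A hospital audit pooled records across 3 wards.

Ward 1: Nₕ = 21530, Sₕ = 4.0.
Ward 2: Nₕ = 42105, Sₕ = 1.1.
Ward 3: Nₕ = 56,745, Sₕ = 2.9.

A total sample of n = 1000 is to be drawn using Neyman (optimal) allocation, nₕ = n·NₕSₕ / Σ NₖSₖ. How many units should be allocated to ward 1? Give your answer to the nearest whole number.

1: NₕSₕ = 21530·4.0 = 86120
2: NₕSₕ = 42105·1.1 = 46315.5
3: NₕSₕ = 56745·2.9 = 164560.5
Σ NₕSₕ = 296996.
n_1 = 1000·86120/296996 = 289.970... → 290.

290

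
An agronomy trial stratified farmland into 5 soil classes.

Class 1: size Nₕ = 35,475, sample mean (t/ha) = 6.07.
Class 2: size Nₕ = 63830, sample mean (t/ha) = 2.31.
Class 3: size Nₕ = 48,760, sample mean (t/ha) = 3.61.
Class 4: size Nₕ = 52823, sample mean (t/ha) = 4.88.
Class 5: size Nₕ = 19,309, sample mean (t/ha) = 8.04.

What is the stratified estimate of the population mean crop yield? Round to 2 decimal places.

N = 35475 + 63830 + 48760 + 52823 + 19309 = 220197.
Overall mean = Σ (Nₕ/N)·x̄ₕ — weight by population share, not a simple average.
Σ Nₕx̄ₕ = 35475·6.07 + 63830·2.31 + 48760·3.61 + 52823·4.88 + 19309·8.04 = 215333.25 + 147447.3 + 176023.6 + 257776.24 + 155244.36 = 951824.75.
Divide by N: 951824.75 / 220197 = 4.3226... → 4.32.

4.32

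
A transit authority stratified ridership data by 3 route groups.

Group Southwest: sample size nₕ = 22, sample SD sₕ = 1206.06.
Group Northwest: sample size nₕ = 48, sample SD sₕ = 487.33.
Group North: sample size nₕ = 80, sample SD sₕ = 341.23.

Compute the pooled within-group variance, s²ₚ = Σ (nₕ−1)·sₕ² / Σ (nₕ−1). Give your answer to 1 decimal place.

346305.1

Degrees of freedom: 21 + 47 + 79 = 147.
Σ(nₕ−1)sₕ² = 21·1454580.7236 + 47·237490.5289 + 79·116437.9129 = 50906845.173.
s²ₚ = 50906845.173 / 147 = 346305.069... → 346305.1.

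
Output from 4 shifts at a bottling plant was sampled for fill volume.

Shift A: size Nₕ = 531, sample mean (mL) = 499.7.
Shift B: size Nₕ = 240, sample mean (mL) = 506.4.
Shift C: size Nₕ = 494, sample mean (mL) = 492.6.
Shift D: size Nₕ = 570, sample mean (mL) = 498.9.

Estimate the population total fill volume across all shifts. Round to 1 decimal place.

914594.1

Estimate total by summing Nₕ·x̄ₕ over strata.
531·499.7 + 240·506.4 + 494·492.6 + 570·498.9 = 265340.7 + 121536 + 243344.4 + 284373 = 914594.1.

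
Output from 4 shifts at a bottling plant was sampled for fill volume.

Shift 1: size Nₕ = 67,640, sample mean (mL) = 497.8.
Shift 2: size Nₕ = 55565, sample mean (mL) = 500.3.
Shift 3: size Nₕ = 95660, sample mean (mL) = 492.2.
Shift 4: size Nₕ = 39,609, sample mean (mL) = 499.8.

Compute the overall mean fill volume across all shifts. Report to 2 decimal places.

N = 67640 + 55565 + 95660 + 39609 = 258474.
Overall mean = Σ (Nₕ/N)·x̄ₕ — weight by population share, not a simple average.
Σ Nₕx̄ₕ = 67640·497.8 + 55565·500.3 + 95660·492.2 + 39609·499.8 = 33671192 + 27799169.5 + 47083852 + 19796578.2 = 128350791.7.
Divide by N: 128350791.7 / 258474 = 496.5714... → 496.57.

496.57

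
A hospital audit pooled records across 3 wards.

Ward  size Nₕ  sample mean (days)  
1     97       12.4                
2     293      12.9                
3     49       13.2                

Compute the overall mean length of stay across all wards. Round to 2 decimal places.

N = 439; weights Wₕ = Nₕ/N = (0.2210, 0.6674, 0.1116).
x̄_st = Σ Wₕ·x̄ₕ = 0.2210·12.4 + 0.6674·12.9 + 0.1116·13.2 ≈ 12.8230...
→ 12.82.

12.82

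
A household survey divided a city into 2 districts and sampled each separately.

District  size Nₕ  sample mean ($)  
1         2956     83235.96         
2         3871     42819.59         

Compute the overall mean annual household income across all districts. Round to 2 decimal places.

60319.34

N = 6827; weights Wₕ = Nₕ/N = (0.4330, 0.5670).
x̄_st = Σ Wₕ·x̄ₕ = 0.4330·83235.96 + 0.5670·42819.59 ≈ 60319.3395...
→ 60319.34.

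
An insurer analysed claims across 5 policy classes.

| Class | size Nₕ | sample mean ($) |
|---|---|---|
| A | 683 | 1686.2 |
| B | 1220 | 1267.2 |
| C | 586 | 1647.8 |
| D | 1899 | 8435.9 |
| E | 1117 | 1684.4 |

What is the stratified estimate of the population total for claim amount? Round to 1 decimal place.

Estimate total by summing Nₕ·x̄ₕ over strata.
683·1686.2 + 1220·1267.2 + 586·1647.8 + 1899·8435.9 + 1117·1684.4 = 1151674.6 + 1545984 + 965610.8 + 16019774.1 + 1881474.8 = 21564518.3.

21564518.3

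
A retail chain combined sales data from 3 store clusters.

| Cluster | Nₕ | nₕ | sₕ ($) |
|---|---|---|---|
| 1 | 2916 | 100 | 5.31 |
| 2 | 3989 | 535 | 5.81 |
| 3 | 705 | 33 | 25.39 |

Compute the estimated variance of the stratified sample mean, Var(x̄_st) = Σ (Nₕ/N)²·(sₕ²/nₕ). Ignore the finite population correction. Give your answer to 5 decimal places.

0.22639

N = 7610; Wₕ = Nₕ/N.
cluster 1: (2916/7610)²·5.31²/100 = 0.04139947
cluster 2: (3989/7610)²·5.81²/535 = 0.01733633
cluster 3: (705/7610)²·25.39²/33 = 0.16765649
Sum = 0.22639230 → 0.22639.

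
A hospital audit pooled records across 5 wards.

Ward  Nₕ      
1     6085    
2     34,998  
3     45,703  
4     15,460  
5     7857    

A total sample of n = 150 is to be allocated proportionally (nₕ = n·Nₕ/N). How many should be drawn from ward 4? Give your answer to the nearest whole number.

Share of ward 4 = 15460/110103 = 0.14041.
Allocate 150 × 0.14041 = 21.062... → 21.

21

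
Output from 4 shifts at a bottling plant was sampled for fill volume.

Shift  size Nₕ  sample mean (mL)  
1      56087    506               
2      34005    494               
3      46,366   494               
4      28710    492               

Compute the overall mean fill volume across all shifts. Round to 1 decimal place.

x̄_st = (Σ Nₕx̄ₕ) / (Σ Nₕ) = (56087·506 + 34005·494 + 46366·494 + 28710·492) / 165168
= 82208616 / 165168 = 497.727... → 497.7.

497.7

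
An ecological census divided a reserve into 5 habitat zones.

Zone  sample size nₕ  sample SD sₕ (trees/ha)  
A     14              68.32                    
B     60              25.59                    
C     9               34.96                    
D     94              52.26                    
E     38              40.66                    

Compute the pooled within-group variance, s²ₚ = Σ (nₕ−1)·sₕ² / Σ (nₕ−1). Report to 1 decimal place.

A: (14−1)·68.32² = 13·4667.6224 = 60679.0912
B: (60−1)·25.59² = 59·654.8481 = 38636.0379
C: (9−1)·34.96² = 8·1222.2016 = 9777.6128
D: (94−1)·52.26² = 93·2731.1076 = 253993.0068
E: (38−1)·40.66² = 37·1653.2356 = 61169.7172
Numerator = 424255.4659; denominator = Σ(nₕ−1) = 210.
s²ₚ = 424255.4659/210 = 2020.264... → 2020.3.

2020.3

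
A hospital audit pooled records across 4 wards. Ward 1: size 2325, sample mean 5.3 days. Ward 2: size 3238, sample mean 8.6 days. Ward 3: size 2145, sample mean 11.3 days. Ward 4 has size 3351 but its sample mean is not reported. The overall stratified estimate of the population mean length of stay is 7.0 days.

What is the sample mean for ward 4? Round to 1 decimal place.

Σ Nₕx̄ₕ = N·μ, so 3351·x̄_4 = 11059·7.0 − (2325·5.3 + 3238·8.6 + 2145·11.3).
= 77413 − 64407.8 = 13005.2.
x̄_4 = 13005.2 / 3351 = 3.881... → 3.9.

3.9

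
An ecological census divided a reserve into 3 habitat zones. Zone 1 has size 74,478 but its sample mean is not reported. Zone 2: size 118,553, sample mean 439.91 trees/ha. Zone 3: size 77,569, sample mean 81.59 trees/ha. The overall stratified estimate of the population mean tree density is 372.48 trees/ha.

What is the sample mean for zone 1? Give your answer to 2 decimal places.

N = 74478 + 118553 + 77569 = 270600.
Overall total = μ·N = 372.48·270600 = 100793088.
Subtract the known strata: 118553·439.91 + 77569·81.59 = 58481504.94.
Remaining total for zone 1: 100793088 − 58481504.94 = 42311583.06.
Divide by its size: 42311583.06 / 74478 = 568.1085... → 568.11.

568.11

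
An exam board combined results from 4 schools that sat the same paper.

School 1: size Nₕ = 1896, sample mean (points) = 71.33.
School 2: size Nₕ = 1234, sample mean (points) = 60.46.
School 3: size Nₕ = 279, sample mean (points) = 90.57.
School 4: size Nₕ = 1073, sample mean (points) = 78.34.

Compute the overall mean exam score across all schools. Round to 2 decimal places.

N = 4482; weights Wₕ = Nₕ/N = (0.4230, 0.2753, 0.0622, 0.2394).
x̄_st = Σ Wₕ·x̄ₕ = 0.4230·71.33 + 0.2753·60.46 + 0.0622·90.57 + 0.2394·78.34 ≈ 71.2131...
→ 71.21.

71.21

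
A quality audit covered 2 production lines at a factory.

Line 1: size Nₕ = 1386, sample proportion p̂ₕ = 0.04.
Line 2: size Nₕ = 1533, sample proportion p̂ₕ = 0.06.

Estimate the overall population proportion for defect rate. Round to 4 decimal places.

0.0505

Wₕ = Nₕ/N with N = 2919: 0.4748, 0.5252.
p̂_st = 0.4748·0.04 + 0.5252·0.06 ≈ 0.050504... → 0.0505.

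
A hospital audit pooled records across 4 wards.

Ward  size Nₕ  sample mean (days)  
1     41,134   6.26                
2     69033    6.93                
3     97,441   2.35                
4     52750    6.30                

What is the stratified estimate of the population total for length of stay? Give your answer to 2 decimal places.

1297208.88

Estimate total by summing Nₕ·x̄ₕ over strata.
41134·6.26 + 69033·6.93 + 97441·2.35 + 52750·6.30 = 257498.84 + 478398.69 + 228986.35 + 332325 = 1297208.88.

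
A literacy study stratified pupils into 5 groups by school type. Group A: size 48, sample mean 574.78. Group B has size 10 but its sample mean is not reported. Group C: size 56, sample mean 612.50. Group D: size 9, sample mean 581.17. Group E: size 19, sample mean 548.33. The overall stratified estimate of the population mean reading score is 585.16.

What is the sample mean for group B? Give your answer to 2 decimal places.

N = 48 + 10 + 56 + 9 + 19 = 142.
Overall total = μ·N = 585.16·142 = 83092.72.
Subtract the known strata: 48·574.78 + 56·612.50 + 9·581.17 + 19·548.33 = 77538.24.
Remaining total for group B: 83092.72 − 77538.24 = 5554.48.
Divide by its size: 5554.48 / 10 = 555.448 → 555.45.

555.45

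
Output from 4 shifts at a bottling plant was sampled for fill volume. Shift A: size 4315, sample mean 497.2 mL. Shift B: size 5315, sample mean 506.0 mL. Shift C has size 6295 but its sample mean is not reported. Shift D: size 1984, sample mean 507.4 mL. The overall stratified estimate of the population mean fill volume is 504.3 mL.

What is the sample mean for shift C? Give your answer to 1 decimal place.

506.8

Σ Nₕx̄ₕ = N·μ, so 6295·x̄_C = 17909·504.3 − (4315·497.2 + 5315·506.0 + 1984·507.4).
= 9031508.7 − 5841489.6 = 3190019.1.
x̄_C = 3190019.1 / 6295 = 506.754... → 506.8.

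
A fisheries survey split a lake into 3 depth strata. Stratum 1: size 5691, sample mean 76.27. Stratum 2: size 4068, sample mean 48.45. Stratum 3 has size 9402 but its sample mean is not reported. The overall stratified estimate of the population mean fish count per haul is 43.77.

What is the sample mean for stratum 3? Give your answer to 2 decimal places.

22.07

N = 5691 + 4068 + 9402 = 19161.
Overall total = μ·N = 43.77·19161 = 838676.97.
Subtract the known strata: 5691·76.27 + 4068·48.45 = 631147.17.
Remaining total for stratum 3: 838676.97 − 631147.17 = 207529.8.
Divide by its size: 207529.8 / 9402 = 22.0729... → 22.07.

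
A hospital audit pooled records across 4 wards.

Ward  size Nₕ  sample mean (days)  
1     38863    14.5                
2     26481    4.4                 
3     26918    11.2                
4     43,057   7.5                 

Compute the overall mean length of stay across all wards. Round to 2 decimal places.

N = 135319; weights Wₕ = Nₕ/N = (0.2872, 0.1957, 0.1989, 0.3182).
x̄_st = Σ Wₕ·x̄ₕ = 0.2872·14.5 + 0.1957·4.4 + 0.1989·11.2 + 0.3182·7.5 ≈ 9.6397...
→ 9.64.

9.64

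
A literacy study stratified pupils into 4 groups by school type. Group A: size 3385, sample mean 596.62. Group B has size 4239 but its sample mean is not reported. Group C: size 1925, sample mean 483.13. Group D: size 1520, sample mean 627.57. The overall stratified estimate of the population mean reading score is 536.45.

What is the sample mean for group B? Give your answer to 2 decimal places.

479.94

N = 3385 + 4239 + 1925 + 1520 = 11069.
Overall total = μ·N = 536.45·11069 = 5937965.05.
Subtract the known strata: 3385·596.62 + 1925·483.13 + 1520·627.57 = 3903490.35.
Remaining total for group B: 5937965.05 − 3903490.35 = 2034474.7.
Divide by its size: 2034474.7 / 4239 = 479.9421... → 479.94.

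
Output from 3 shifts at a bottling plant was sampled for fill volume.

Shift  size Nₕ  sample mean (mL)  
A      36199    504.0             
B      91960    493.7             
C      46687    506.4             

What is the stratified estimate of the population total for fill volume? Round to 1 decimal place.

A: 36199·504.0 = 18244296
B: 91960·493.7 = 45400652
C: 46687·506.4 = 23642296.8
τ̂ = Σ Nₕx̄ₕ = 87287244.8.

87287244.8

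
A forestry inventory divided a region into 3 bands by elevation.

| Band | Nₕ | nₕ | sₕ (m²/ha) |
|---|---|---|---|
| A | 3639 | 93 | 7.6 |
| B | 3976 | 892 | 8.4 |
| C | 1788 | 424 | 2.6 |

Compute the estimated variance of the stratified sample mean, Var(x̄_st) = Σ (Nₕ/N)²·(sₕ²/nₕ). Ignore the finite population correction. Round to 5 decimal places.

N = 9403. Term for each stratum: Wₕ²sₕ²/nₕ.
Var(x̄_st) = 0.09301982 + 0.01414339 + 0.00057648 = 0.10773969 → 0.10774.

0.10774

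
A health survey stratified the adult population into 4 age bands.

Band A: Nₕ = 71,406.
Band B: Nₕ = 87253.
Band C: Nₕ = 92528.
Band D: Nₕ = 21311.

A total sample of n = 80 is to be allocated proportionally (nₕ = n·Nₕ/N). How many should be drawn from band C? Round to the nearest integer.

Share of band C = 92528/272498 = 0.33955.
Allocate 80 × 0.33955 = 27.164... → 27.

27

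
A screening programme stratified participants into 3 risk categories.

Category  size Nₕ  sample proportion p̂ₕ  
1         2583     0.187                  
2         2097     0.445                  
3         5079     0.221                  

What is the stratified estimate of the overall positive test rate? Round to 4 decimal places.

Wₕ = Nₕ/N with N = 9759: 0.2647, 0.2149, 0.5204.
p̂_st = 0.2647·0.187 + 0.2149·0.445 + 0.5204·0.221 ≈ 0.260134... → 0.2601.

0.2601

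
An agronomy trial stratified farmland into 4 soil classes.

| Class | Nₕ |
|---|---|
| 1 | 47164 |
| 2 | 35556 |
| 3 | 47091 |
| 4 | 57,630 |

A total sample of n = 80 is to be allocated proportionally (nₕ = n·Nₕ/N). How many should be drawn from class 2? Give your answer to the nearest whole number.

N = 47164 + 35556 + 47091 + 57630 = 187441.
n_2 = 80·35556/187441 = 15.175... → 15.

15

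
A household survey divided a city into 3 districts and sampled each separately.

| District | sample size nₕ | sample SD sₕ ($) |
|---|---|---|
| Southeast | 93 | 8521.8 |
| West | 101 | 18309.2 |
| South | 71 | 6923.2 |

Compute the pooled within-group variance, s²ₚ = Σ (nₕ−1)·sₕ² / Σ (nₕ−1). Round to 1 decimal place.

Degrees of freedom: 92 + 100 + 70 = 262.
Σ(nₕ−1)sₕ² = 92·72621075.24 + 100·335226804.64 + 70·47930698.24 = 43558968262.88.
s²ₚ = 43558968262.88 / 262 = 166255604.057... → 166255604.1.

166255604.1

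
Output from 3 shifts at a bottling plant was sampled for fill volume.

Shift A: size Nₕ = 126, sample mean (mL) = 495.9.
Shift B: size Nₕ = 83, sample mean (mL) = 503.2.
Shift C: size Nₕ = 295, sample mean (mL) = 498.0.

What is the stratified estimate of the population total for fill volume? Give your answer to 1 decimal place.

Population total = Σ Nₕ·x̄ₕ (each stratum's size times its mean).
126·495.9 + 83·503.2 + 295·498.0 = 62483.4 + 41765.6 + 146910 = 251159.0.

251159.0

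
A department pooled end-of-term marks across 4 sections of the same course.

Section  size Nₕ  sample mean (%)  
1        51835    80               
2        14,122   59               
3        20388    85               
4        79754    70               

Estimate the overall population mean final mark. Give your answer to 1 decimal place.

74.0

N = 166099; weights Wₕ = Nₕ/N = (0.3121, 0.0850, 0.1227, 0.4802).
x̄_st = Σ Wₕ·x̄ₕ = 0.3121·80 + 0.0850·59 + 0.1227·85 + 0.4802·70 ≈ 74.027...
→ 74.0.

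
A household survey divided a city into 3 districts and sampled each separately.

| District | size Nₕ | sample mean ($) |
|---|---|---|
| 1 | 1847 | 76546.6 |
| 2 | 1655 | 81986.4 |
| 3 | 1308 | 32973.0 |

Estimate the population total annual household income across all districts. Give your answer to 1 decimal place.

320197746.2

Estimate total by summing Nₕ·x̄ₕ over strata.
1847·76546.6 + 1655·81986.4 + 1308·32973.0 = 141381570.2 + 135687492 + 43128684 = 320197746.2.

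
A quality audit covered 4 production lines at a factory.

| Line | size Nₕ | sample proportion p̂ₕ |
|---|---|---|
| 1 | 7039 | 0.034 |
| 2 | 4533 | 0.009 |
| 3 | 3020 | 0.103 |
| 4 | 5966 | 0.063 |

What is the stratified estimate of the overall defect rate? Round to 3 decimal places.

N = 7039 + 4533 + 3020 + 5966 = 20558.
Overall proportion = Σ (Nₕ/N)·p̂ₕ.
Σ Nₕp̂ₕ = 239.326 + 40.797 + 311.06 + 375.858 = 967.041.
967.041 / 20558 = 0.04704... → 0.047.

0.047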